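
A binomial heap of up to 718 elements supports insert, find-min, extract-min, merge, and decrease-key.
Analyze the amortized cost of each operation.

A binomial heap with n <= 718 elements has at most floor(log_2 718) + 1 = 10 trees. Using potential Phi = number of trees: Insert adds one tree, but cascading merges reduce count -- amortized O(1). Find-min reads the cached minimum pointer: O(1). Extract-min creates O(log n) new trees: O(log n). Merge combines tree lists: O(log n). Decrease-key sifts the element up its tree of height <= log n: O(log n).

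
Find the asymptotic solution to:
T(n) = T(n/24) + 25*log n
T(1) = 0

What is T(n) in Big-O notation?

Each of the log_24(n) levels adds O(log n). T(n) = O(log^2 n).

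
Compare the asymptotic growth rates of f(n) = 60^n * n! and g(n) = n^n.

f(n) = 60^n * n! grows faster: by Stirling n! ~ sqrt(2 pi n)(n/e)^n, so 60^n n! / n^n ~ (60/e)^n sqrt(2 pi n) -> infinity since 60/e > 1.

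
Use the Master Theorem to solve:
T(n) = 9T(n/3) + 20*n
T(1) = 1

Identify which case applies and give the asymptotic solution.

a=9, b=3, f(n)=20*n.
log_3(9) = 2 > 1.
Since f(n) = O(n^1) is polynomially smaller than n^2, Case 1 applies.
T(n) = Theta(n^2).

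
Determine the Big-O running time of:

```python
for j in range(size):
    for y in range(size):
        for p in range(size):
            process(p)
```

Time complexity: O(n^3).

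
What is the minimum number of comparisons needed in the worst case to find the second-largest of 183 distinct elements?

Lower bound: finding the max needs 183-1 comparisons. By the adversary weight-doubling argument, the max must personally win >= ceil(log_2(183)) = 8 comparisons; the 2nd-largest is among those 8 losers, needing 8-1 more comparisons. Total >= 183-1 + 8-1 = 189. A balanced knockout tournament achieves this.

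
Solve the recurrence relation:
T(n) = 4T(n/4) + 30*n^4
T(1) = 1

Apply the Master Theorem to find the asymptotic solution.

a=4, b=4, f(n)=30*n^4. log_4(4) = 1 < 4. Case 3: T(n) = O(n^4).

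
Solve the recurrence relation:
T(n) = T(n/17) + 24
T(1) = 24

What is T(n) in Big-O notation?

Each step divides n by 17 and adds 24. After log_17(n) steps, T(n) = O(log n).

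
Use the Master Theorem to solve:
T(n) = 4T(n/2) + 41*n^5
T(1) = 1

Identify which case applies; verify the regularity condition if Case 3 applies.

a=4, b=2, f(n)=41*n^5.
log_2(4) = 2 < 5.
f(n) = Omega(n^(2+epsilon)) for some epsilon > 0, so Case 3 is the candidate.
Regularity: a*f(n/b) = 4*41*(n/2)^5 = (4/32)*41*n^5 <= c*f(n) with c = 4/32 < 1. Satisfied.
Case 3: T(n) = Theta(n^5).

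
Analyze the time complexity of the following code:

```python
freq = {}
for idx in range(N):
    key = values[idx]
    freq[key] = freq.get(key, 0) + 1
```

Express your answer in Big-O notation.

Time complexity: O(n).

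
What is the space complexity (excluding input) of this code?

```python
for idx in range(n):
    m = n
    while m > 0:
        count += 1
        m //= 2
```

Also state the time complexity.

Space complexity: O(1).
Only a constant amount of auxiliary storage is used; nothing grows with n.
Time complexity: O(n log n).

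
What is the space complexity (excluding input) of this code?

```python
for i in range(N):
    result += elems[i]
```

Space complexity: O(1).
Only a constant amount of auxiliary storage is used; nothing grows with n.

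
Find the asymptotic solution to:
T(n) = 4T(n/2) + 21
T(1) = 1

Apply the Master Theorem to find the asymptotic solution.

a=4, b=2, f(n)=21. log_2(4) = 2. Case 1 of Master Theorem: T(n) = O(n^2).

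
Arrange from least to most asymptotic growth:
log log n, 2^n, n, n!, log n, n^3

Ordered by growth rate: log log n < log n < n < n^3 < 2^n < n!.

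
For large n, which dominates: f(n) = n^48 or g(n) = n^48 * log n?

g(n) = n^48 * log n grows faster: extra log n factor -> infinity.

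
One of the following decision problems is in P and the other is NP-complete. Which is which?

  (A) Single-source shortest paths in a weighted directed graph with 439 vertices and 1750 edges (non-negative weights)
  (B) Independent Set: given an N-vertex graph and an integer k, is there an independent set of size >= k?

(A) is P: Dijkstra's algorithm runs in O((V+E) log V).
(B) is NP-complete: complement of Clique (with k part of the input).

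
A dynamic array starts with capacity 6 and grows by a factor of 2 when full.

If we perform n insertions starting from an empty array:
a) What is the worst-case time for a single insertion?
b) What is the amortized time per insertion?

(a) Worst-case single insertion: O(n) -- when the array is full at capacity c, the resize copies all c elements, and c can be Theta(n).
(b) Resizes happen at sizes 6, 12, 24, ... Total copy cost for n insertions: 6 + 12 + ... = O(n) (geometric series with ratio 1/2). Amortized cost per insertion: O(n)/n = O(1).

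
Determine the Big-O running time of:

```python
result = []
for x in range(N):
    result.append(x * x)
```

Time complexity: O(n).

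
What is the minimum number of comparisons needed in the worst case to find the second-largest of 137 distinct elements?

Lower bound: finding the max needs 137-1 comparisons. By the adversary weight-doubling argument, the max must personally win >= ceil(log_2(137)) = 8 comparisons; the 2nd-largest is among those 8 losers, needing 8-1 more comparisons. Total >= 137-1 + 8-1 = 143. A balanced knockout tournament achieves this.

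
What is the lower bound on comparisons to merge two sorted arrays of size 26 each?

To merge two sorted arrays of size 26, we need at least 51 comparisons in the worst case. An adversary can force every element to be compared.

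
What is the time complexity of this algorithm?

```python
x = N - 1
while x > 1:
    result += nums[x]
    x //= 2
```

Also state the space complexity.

Time complexity: O(log n).
Space complexity: O(1).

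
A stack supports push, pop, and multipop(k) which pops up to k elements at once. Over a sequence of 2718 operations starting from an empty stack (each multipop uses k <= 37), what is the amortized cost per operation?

Each element is pushed exactly once and popped at most once (whether by pop or as part of a multipop). So the total number of individual pops over the whole sequence is at most the number of pushes, which is at most 2718. Total work <= 2 * 2718, hence O(1) amortized per operation.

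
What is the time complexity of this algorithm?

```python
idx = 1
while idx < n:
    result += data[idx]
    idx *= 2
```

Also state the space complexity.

Time complexity: O(log n).
Space complexity: O(1).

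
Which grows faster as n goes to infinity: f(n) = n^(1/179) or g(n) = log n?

f(n) = n^(1/179) grows faster: any positive power of n dominates log n.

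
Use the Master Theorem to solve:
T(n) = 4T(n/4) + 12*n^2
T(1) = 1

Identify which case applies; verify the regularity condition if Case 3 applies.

a=4, b=4, f(n)=12*n^2.
log_4(4) = 1 < 2.
f(n) = Omega(n^(1+epsilon)) for some epsilon > 0, so Case 3 is the candidate.
Regularity: a*f(n/b) = 4*12*(n/4)^2 = (4/16)*12*n^2 <= c*f(n) with c = 4/16 < 1. Satisfied.
Case 3: T(n) = Theta(n^2).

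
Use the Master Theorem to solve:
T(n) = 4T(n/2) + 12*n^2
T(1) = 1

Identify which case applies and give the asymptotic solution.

a=4, b=2, f(n)=12*n^2.
log_2(4) = 2, so n^(log_b(a)) = n^2.
f(n) = Theta(n^2), so Case 2 applies.
T(n) = Theta(n^2 log n).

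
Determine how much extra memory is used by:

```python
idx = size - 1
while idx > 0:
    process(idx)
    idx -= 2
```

Space complexity: O(1).
Only a constant amount of auxiliary storage is used; nothing grows with n.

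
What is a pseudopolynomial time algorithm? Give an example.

A pseudopolynomial algorithm runs in time polynomial in the numeric value of the input, but exponential in the input length. The dynamic programming solution for Subset Sum runs in O(n*W) where W is the target sum. This is pseudopolynomial because W can be exponential in the number of bits to represent it.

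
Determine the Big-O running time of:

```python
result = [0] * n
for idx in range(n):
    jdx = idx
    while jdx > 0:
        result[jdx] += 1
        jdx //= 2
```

Time complexity: O(n log n).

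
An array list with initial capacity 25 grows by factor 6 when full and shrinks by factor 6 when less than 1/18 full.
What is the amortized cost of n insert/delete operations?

Using potential function Phi = |6*size - capacity|. Resizing costs are offset by potential release. Amortized O(1) per operation.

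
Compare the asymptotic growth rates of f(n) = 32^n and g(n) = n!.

g(n) = n! grows faster: n!/32^n -> infinity by Stirling.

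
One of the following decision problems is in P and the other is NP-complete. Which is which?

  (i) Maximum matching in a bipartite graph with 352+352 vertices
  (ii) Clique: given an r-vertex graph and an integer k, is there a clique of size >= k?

(i) is P: Hopcroft-Karp runs in O(E sqrt(V)).
(ii) is NP-complete: complement of Independent Set / Vertex Cover (with k part of the input).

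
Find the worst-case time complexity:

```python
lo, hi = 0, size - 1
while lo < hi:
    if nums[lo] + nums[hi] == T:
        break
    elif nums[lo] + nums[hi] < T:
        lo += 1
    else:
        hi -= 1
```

Time complexity: O(n).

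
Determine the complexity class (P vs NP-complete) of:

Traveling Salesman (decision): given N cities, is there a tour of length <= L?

This problem is NP-complete: reduces from Hamiltonian Cycle.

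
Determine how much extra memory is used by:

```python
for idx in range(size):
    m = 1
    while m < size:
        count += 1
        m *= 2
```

Space complexity: O(1).
Only a constant amount of auxiliary storage is used; nothing grows with n.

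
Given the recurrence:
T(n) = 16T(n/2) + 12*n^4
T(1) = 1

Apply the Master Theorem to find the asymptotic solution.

a=16, b=2, f(n)=12*n^4. log_2(16) = 4. Case 2: T(n) = O(n^4 log n).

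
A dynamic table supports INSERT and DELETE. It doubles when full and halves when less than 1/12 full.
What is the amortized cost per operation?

Using potential function Phi = |2*num_items - table_size| when load > 1/2, and Phi = table_size/2 - num_items otherwise. The gap of 1/12 vs 1/2 for shrinking prevents thrashing. Both insert and delete have O(1) amortized cost.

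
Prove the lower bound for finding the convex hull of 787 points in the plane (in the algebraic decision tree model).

Reduction from sorting: given 787 numbers x_1,...,x_{787}, map x_i to the point (x_i, x_i^2) on the parabola y = x^2. All points are on the convex hull, and walking the hull gives them in sorted x-order. Since sorting requires Omega(n log n), so does planar convex hull.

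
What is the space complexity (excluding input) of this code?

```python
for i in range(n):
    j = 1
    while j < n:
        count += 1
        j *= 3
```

Space complexity: O(1).
Only a constant amount of auxiliary storage is used; nothing grows with n.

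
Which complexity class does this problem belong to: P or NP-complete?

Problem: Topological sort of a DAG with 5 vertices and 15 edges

This problem is in P: DFS-based topological sort runs in O(V+E).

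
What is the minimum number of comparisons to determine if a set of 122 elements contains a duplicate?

Determining if 122 elements are all distinct requires Omega(n log n) comparisons in the comparison model. This follows from the element distinctness lower bound.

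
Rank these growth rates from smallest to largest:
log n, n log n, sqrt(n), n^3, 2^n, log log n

Ordered by growth rate: log log n < log n < sqrt(n) < n log n < n^3 < 2^n.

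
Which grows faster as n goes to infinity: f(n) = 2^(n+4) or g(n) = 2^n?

f(n) = 2^(n+4) and g(n) = 2^n are Theta of each other: 2^(n+4) = 2^4 * 2^n = Theta(2^n).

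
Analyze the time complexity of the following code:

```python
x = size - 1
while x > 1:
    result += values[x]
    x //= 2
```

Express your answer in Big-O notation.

Time complexity: O(log n).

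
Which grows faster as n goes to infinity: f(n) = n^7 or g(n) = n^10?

g(n) = n^10 grows faster: n^10/n^7 = n^3 -> infinity.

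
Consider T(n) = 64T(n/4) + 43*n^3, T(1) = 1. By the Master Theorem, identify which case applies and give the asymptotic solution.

a=64, b=4, f(n)=43*n^3.
log_4(64) = 3, so n^(log_b(a)) = n^3.
f(n) = Theta(n^3), so Case 2 applies.
T(n) = Theta(n^3 log n).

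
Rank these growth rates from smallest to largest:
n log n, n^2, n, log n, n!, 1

Ordered by growth rate: 1 < log n < n < n log n < n^2 < n!.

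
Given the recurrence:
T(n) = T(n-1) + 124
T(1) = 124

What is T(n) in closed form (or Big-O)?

Unrolling: T(n) = T(n-1) + 124 = T(n-2) + 2*124 = ... = T(1) + (n-1)*124 = 124 + (n-1)*124 = 124n.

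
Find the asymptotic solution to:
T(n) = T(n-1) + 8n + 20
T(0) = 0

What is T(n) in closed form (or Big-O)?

Dominant term in sum is 8*sum(i, i=1..n) = 8*n*(n+1)/2 = O(n^2).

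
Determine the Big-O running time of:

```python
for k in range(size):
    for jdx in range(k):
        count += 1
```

Time complexity: O(n^2).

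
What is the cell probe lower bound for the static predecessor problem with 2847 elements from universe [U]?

The Patrascu-Thorup lower bound shows any data structure on n = 2847 elements using O(n * polylog(n)) space requires Omega(log log U) query time. van Emde Boas trees achieve O(log log U) with O(U) space.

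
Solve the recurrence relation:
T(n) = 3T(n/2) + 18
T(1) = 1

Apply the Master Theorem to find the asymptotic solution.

a=3, b=2, f(n)=18. log_2(3) = 1.585. Case 1 of Master Theorem: T(n) = O(n^1.585).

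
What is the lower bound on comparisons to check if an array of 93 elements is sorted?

To verify 93 elements are sorted, we must compare each consecutive pair. Skipping any pair allows an adversary to swap them. Therefore 92 comparisons are necessary and sufficient.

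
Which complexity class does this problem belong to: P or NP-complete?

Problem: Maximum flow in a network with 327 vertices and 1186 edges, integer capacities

This problem is in P: Edmonds-Karp / push-relabel run in polynomial time.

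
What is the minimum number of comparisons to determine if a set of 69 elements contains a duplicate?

Determining if 69 elements are all distinct requires Omega(n log n) comparisons in the comparison model. This follows from the element distinctness lower bound.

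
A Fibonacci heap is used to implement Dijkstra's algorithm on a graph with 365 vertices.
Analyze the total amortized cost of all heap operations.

Dijkstra performs 365 insert, 365 extract-min, and at most E decrease-key operations. With Fibonacci heap: insert O(1) amortized, extract-min O(log n) amortized, decrease-key O(1) amortized. Total with n = 365: O(n * 1 + n * log n + E * 1) = O(n log n + E).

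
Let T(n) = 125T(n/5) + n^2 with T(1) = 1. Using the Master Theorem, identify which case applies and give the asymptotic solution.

a=125, b=5, f(n)=n^2.
log_5(125) = 3 > 2.
Since f(n) = O(n^2) is polynomially smaller than n^3, Case 1 applies.
T(n) = Theta(n^3).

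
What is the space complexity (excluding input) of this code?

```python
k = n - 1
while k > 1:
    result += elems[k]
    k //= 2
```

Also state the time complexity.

Space complexity: O(1).
Only a constant amount of auxiliary storage is used; nothing grows with n.
Time complexity: O(log n).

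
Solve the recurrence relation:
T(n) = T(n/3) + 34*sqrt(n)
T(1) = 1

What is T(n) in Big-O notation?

Each level contributes sqrt(n/3^k). Geometric series with ratio 1/sqrt(3) < 1 sums to O(sqrt(n)).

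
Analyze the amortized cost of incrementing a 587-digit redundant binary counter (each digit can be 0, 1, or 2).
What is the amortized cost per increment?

A redundant counter on 587 digits allows digit values 0, 1, 2. Increment adds 1 to the least significant digit and carries any 2 to a 0 plus +1 on the next digit. With potential Phi = (number of 2-digits), each increment does O(1) actual work plus a chain of carries, each of which decreases Phi by 1. Amortized O(1).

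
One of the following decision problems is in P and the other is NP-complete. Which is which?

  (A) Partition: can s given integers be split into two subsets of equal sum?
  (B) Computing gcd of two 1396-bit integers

(A) is NP-complete: Subset Sum reduces to it (one of Karp's 21 NP-complete problems).
(B) is P: the Euclidean algorithm runs in polynomial time in the bit-length.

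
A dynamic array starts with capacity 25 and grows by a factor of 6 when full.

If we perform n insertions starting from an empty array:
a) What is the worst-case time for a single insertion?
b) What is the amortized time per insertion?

(a) Worst-case single insertion: O(n) -- when the array is full at capacity c, the resize copies all c elements, and c can be Theta(n).
(b) Resizes happen at sizes 25, 150, 900, ... Total copy cost for n insertions: 25 + 150 + ... = O(n) (geometric series with ratio 1/6). Amortized cost per insertion: O(n)/n = O(1).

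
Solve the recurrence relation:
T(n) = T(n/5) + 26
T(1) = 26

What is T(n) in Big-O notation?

Each step divides n by 5 and adds 26. After log_5(n) steps, T(n) = O(log n).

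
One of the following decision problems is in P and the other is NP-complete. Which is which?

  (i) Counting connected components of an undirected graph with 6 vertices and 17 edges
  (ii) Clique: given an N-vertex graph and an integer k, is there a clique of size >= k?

(i) is P: BFS/DFS visits each vertex and edge once: O(V+E).
(ii) is NP-complete: complement of Independent Set / Vertex Cover (with k part of the input).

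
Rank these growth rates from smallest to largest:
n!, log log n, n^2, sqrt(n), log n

Ordered by growth rate: log log n < log n < sqrt(n) < n^2 < n!.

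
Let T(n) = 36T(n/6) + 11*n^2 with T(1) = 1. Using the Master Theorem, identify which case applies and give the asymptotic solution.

a=36, b=6, f(n)=11*n^2.
log_6(36) = 2, so n^(log_b(a)) = n^2.
f(n) = Theta(n^2), so Case 2 applies.
T(n) = Theta(n^2 log n).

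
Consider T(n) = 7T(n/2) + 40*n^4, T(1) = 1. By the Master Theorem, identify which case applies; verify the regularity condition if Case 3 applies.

a=7, b=2, f(n)=40*n^4.
log_2(7) = 2.807 < 4.
f(n) = Omega(n^(2.807+epsilon)) for some epsilon > 0, so Case 3 is the candidate.
Regularity: a*f(n/b) = 7*40*(n/2)^4 = (7/16)*40*n^4 <= c*f(n) with c = 7/16 < 1. Satisfied.
Case 3: T(n) = Theta(n^4).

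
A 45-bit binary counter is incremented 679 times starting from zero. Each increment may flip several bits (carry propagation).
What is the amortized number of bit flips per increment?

Bit i flips on every 2^i-th increment, so over 679 increments bit i flips floor(679/2^i) times. Summing over i: total flips < 2 * 679. Amortized: < 2 = O(1) per increment.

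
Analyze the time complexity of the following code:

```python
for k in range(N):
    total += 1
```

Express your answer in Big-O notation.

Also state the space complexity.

Time complexity: O(n).
Space complexity: O(1).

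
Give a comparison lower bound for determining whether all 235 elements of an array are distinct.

In the algebraic decision-tree model, the YES region for element distinctness on 235 elements has 235! connected components (one per ordering). Ben-Or's theorem then gives a lower bound of Omega(log(n!)) = Omega(n log n).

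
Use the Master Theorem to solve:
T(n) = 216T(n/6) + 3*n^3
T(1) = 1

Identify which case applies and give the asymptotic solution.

a=216, b=6, f(n)=3*n^3.
log_6(216) = 3, so n^(log_b(a)) = n^3.
f(n) = Theta(n^3), so Case 2 applies.
T(n) = Theta(n^3 log n).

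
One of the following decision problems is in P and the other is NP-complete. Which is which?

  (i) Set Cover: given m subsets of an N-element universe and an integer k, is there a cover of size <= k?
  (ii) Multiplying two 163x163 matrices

(i) is NP-complete: one of Karp's 21 NP-complete problems (with k part of the input).
(ii) is P: the schoolbook algorithm runs in O(n^3).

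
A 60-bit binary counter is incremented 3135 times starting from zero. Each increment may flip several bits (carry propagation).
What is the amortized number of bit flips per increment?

Bit i flips on every 2^i-th increment, so over 3135 increments bit i flips floor(3135/2^i) times. Summing over i: total flips < 2 * 3135. Amortized: < 2 = O(1) per increment.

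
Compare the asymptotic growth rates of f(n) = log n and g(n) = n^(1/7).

g(n) = n^(1/7) grows faster: any positive power of n dominates log n.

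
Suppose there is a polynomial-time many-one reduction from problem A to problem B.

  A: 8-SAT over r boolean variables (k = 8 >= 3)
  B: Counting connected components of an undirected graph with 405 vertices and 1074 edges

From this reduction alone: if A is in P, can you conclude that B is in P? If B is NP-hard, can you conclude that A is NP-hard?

A poly-time reduction A <=_p B transfers tractability DOWN (B easy => A easy) and hardness UP (A hard => B hard), not the reverse.
From A in P, the reduction alone does NOT give B in P: any problem in P trivially reduces to SAT, yet SAT is not known to be in P.
From B NP-hard, the reduction alone does NOT give A NP-hard: again, easy problems reduce to hard ones.
(Here in fact A is NP-complete and B is in P, so no such reduction is known -- its existence would imply P = NP; the analysis concerns only what the assumed reduction would or would not let you conclude.)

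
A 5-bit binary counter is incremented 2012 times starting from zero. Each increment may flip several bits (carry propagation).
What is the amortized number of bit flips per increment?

Bit i flips on every 2^i-th increment, so over 2012 increments bit i flips floor(2012/2^i) times. Summing over i: total flips < 2 * 2012. Amortized: < 2 = O(1) per increment.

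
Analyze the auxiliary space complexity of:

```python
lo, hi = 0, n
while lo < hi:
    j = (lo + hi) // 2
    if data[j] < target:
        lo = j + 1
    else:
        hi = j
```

Space complexity: O(1).
Only a constant amount of auxiliary storage is used; nothing grows with n.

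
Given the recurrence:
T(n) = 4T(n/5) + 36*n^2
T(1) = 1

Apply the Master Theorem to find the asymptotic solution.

a=4, b=5, f(n)=36*n^2. log_5(4) = 0.8614 < 2. Case 3: T(n) = O(n^2).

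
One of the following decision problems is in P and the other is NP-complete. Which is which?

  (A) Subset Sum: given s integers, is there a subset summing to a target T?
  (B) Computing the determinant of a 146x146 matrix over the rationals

(A) is NP-complete: one of Karp's 21 NP-complete problems.
(B) is P: Gaussian elimination runs in O(n^3).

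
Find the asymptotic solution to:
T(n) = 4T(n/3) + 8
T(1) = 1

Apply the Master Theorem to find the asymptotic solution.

a=4, b=3, f(n)=8. log_3(4) = 1.262. Case 1 of Master Theorem: T(n) = O(n^1.262).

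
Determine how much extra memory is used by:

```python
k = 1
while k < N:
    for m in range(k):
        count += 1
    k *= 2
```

Space complexity: O(1).
Only a constant amount of auxiliary storage is used; nothing grows with n.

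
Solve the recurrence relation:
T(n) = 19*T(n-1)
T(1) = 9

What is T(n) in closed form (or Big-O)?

Each step multiplies by 19. T(n) = T(1)*19^(n-1) = 9*19^(n-1).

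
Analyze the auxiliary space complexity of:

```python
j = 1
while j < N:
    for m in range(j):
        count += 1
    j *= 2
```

Space complexity: O(1).
Only a constant amount of auxiliary storage is used; nothing grows with n.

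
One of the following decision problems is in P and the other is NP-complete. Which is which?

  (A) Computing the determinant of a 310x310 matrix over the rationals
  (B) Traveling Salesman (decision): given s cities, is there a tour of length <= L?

(A) is P: Gaussian elimination runs in O(n^3).
(B) is NP-complete: reduces from Hamiltonian Cycle.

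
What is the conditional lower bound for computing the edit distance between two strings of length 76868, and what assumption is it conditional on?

Under SETH (the Strong Exponential Time Hypothesis), edit distance on length-76868 strings cannot be computed in O(n^(2-epsilon)) time for any epsilon > 0 (Backurs-Indyk). The reduction is from CNF-SAT via the orthogonal vectors problem.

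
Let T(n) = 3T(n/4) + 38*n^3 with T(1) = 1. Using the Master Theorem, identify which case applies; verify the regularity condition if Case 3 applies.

a=3, b=4, f(n)=38*n^3.
log_4(3) = 0.7925 < 3.
f(n) = Omega(n^(0.7925+epsilon)) for some epsilon > 0, so Case 3 is the candidate.
Regularity: a*f(n/b) = 3*38*(n/4)^3 = (3/64)*38*n^3 <= c*f(n) with c = 3/64 < 1. Satisfied.
Case 3: T(n) = Theta(n^3).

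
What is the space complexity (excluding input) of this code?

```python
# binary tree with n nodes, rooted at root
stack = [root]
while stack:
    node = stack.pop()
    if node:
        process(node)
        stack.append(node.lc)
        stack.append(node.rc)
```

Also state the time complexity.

Space complexity: O(n).
Auxiliary storage grows linearly with the input size n in the worst case.
Time complexity: O(n).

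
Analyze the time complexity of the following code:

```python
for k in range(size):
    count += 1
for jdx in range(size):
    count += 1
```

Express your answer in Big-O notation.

Time complexity: O(n).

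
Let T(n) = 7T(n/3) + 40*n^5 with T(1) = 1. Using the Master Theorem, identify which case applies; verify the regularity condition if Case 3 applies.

a=7, b=3, f(n)=40*n^5.
log_3(7) = 1.771 < 5.
f(n) = Omega(n^(1.771+epsilon)) for some epsilon > 0, so Case 3 is the candidate.
Regularity: a*f(n/b) = 7*40*(n/3)^5 = (7/243)*40*n^5 <= c*f(n) with c = 7/243 < 1. Satisfied.
Case 3: T(n) = Theta(n^5).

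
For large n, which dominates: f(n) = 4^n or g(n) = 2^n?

f(n) = 4^n grows faster: (4/2)^n -> infinity since 4/2 > 1.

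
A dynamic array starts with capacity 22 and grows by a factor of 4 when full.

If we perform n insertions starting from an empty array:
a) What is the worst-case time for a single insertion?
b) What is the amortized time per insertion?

(a) Worst-case single insertion: O(n) -- when the array is full at capacity c, the resize copies all c elements, and c can be Theta(n).
(b) Resizes happen at sizes 22, 88, 352, ... Total copy cost for n insertions: 22 + 88 + ... = O(n) (geometric series with ratio 1/4). Amortized cost per insertion: O(n)/n = O(1).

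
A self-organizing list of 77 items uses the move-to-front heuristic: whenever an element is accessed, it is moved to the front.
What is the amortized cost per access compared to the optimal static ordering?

With potential Phi = number of inversions between the MTF list and the optimal static list (at most C(77,2)), each access has amortized cost at most 2 * (cost under optimal static ordering). This is the move-to-front 2-competitiveness result.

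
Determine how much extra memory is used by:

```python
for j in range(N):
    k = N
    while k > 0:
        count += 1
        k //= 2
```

Space complexity: O(1).
Only a constant amount of auxiliary storage is used; nothing grows with n.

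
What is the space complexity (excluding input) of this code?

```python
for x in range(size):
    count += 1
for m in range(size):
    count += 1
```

Space complexity: O(1).
Only a constant amount of auxiliary storage is used; nothing grows with n.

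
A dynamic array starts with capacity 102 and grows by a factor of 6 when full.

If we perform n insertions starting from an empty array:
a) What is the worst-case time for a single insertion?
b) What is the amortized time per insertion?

(a) Worst-case single insertion: O(n) -- when the array is full at capacity c, the resize copies all c elements, and c can be Theta(n).
(b) Resizes happen at sizes 102, 612, 3672, ... Total copy cost for n insertions: 102 + 612 + ... = O(n) (geometric series with ratio 1/6). Amortized cost per insertion: O(n)/n = O(1).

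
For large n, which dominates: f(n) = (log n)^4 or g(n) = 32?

f(n) = (log n)^4 grows faster: any unbounded function dominates a constant.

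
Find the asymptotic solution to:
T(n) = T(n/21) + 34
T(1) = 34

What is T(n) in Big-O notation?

Each step divides n by 21 and adds 34. After log_21(n) steps, T(n) = O(log n).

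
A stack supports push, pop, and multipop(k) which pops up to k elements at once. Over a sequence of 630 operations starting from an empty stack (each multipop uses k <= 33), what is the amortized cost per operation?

Each element is pushed exactly once and popped at most once (whether by pop or as part of a multipop). So the total number of individual pops over the whole sequence is at most the number of pushes, which is at most 630. Total work <= 2 * 630, hence O(1) amortized per operation.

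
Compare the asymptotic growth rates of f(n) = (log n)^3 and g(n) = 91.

f(n) = (log n)^3 grows faster: any unbounded function dominates a constant.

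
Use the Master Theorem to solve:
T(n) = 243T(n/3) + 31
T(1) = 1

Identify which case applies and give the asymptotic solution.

a=243, b=3, f(n)=31.
log_3(243) = 5 > 0.
Since f(n) = O(n^0) is polynomially smaller than n^5, Case 1 applies.
T(n) = Theta(n^5).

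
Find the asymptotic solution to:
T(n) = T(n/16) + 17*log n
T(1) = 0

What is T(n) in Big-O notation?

Each of the log_16(n) levels adds O(log n). T(n) = O(log^2 n).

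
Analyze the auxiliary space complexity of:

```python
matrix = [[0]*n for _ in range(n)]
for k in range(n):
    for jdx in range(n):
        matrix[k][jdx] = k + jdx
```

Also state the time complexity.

Space complexity: O(n^2).
A 2D structure of size n x n is allocated.
Time complexity: O(n^2).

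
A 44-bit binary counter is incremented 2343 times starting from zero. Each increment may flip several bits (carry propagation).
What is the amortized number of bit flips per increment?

Bit i flips on every 2^i-th increment, so over 2343 increments bit i flips floor(2343/2^i) times. Summing over i: total flips < 2 * 2343. Amortized: < 2 = O(1) per increment.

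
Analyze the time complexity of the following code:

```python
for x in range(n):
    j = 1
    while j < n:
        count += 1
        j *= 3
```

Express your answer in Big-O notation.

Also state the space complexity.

Time complexity: O(n log n).
Space complexity: O(1).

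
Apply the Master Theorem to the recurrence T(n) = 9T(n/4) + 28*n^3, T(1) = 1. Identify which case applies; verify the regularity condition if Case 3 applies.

a=9, b=4, f(n)=28*n^3.
log_4(9) = 1.585 < 3.
f(n) = Omega(n^(1.585+epsilon)) for some epsilon > 0, so Case 3 is the candidate.
Regularity: a*f(n/b) = 9*28*(n/4)^3 = (9/64)*28*n^3 <= c*f(n) with c = 9/64 < 1. Satisfied.
Case 3: T(n) = Theta(n^3).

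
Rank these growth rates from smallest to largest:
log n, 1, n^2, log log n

Ordered by growth rate: 1 < log log n < log n < n^2.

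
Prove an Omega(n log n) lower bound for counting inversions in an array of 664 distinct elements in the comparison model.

Decision-tree argument: at any leaf, the comparisons made (with transitivity) must totally order all 664 elements -- otherwise some pair (i,j) is unordered, and an adversary can present two inputs agreeing on every comparison made but with that pair flipped, changing the inversion count by 1, so the leaf's output is wrong on one of them. Hence the tree has >= 664! leaves and height >= log_2(664!) = Omega(n log n). Modified merge sort achieves O(n log n).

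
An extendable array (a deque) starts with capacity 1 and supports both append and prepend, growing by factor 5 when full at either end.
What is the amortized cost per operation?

Growth at either end copies all elements; capacities form a geometric sequence with ratio 5, so total copy cost over n operations is O(n) (two geometric series). Amortized O(1).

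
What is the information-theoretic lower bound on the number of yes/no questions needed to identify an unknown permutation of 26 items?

There are 26! = 403291461126605635584000000 permutations. Each yes/no question gives at most 1 bit, so at least ceil(log_2(403291461126605635584000000)) = 89 questions are needed.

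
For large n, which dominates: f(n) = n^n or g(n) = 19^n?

f(n) = n^n grows faster: n^n / 19^n = (n/19)^n -> infinity once n > 19.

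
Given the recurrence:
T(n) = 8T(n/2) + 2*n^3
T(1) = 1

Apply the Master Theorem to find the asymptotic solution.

a=8, b=2, f(n)=2*n^3. log_2(8) = 3. Case 2: T(n) = O(n^3 log n).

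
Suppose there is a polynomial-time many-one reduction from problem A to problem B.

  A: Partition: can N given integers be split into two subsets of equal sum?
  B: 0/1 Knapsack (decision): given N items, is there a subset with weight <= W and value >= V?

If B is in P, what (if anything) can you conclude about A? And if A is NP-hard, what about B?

A poly-time reduction A <=_p B means any A-instance can be transformed to a B-instance in poly time.
If B is in P: compose the reduction with B's poly-time algorithm to solve A in poly time, so A is in P.
If A is NP-hard: every NP problem reduces to A, which reduces to B; composing reductions, every NP problem reduces to B, so B is NP-hard.
(Here in fact A is NP-complete and B is NP-complete.)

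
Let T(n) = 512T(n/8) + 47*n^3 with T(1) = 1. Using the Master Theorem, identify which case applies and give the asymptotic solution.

a=512, b=8, f(n)=47*n^3.
log_8(512) = 3, so n^(log_b(a)) = n^3.
f(n) = Theta(n^3), so Case 2 applies.
T(n) = Theta(n^3 log n).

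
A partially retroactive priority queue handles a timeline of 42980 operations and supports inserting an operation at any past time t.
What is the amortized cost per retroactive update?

Partially retroactive priority queues (Demaine-Iacono-Langerman) allow updates at past times with queries only at the present. With a balanced BST over the m = 42980 timeline events tracking bridges, each retroactive insert or delete is O(log m) amortized.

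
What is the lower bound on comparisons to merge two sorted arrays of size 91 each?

To merge two sorted arrays of size 91, we need at least 181 comparisons in the worst case. An adversary can force every element to be compared.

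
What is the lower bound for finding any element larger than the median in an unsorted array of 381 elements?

To find an element larger than the median of 381 elements, we must see Omega(n) elements. Without seeing enough elements, an adversary can make any unseen element the median.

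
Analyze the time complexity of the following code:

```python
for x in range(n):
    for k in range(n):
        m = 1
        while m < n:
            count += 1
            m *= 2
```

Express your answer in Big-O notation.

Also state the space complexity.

Time complexity: O(n^2 log n).
Space complexity: O(1).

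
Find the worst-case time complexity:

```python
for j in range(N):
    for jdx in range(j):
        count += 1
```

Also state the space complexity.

Time complexity: O(n^2).
Space complexity: O(1).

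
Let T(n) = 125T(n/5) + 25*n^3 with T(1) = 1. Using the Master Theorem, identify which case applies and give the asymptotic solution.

a=125, b=5, f(n)=25*n^3.
log_5(125) = 3, so n^(log_b(a)) = n^3.
f(n) = Theta(n^3), so Case 2 applies.
T(n) = Theta(n^3 log n).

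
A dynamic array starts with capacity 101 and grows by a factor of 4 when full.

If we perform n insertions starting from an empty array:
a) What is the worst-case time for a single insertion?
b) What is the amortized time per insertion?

(a) Worst-case single insertion: O(n) -- when the array is full at capacity c, the resize copies all c elements, and c can be Theta(n).
(b) Resizes happen at sizes 101, 404, 1616, ... Total copy cost for n insertions: 101 + 404 + ... = O(n) (geometric series with ratio 1/4). Amortized cost per insertion: O(n)/n = O(1).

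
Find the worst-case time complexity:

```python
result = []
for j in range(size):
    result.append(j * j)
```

Time complexity: O(n).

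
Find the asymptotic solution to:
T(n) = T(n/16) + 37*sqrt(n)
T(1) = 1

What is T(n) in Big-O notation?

Each level contributes sqrt(n/16^k). Geometric series with ratio 1/sqrt(16) < 1 sums to O(sqrt(n)).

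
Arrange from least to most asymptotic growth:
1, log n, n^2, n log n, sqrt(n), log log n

Ordered by growth rate: 1 < log log n < log n < sqrt(n) < n log n < n^2.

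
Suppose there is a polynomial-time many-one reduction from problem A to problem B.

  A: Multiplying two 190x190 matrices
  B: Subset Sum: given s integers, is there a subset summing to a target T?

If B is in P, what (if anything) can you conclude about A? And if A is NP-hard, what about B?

A poly-time reduction A <=_p B means any A-instance can be transformed to a B-instance in poly time.
If B is in P: compose the reduction with B's poly-time algorithm to solve A in poly time, so A is in P.
If A is NP-hard: every NP problem reduces to A, which reduces to B; composing reductions, every NP problem reduces to B, so B is NP-hard.
(Here in fact A is P and B is NP-complete.)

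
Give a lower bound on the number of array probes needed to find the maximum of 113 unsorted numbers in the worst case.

Adversary: any unprobed cell could hold a value larger than everything seen so far. If fewer than 113 cells are probed, the adversary places the max in an unprobed cell. So all 113 cells must be examined; together with 113-1 comparisons this is tight.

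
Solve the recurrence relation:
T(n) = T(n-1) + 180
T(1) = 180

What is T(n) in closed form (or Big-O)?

Unrolling: T(n) = T(n-1) + 180 = T(n-2) + 2*180 = ... = T(1) + (n-1)*180 = 180 + (n-1)*180 = 180n.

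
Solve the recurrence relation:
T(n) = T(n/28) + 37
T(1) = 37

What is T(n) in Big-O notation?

Each step divides n by 28 and adds 37. After log_28(n) steps, T(n) = O(log n).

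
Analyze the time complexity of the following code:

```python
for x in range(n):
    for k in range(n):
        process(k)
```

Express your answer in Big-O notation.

Time complexity: O(n^2).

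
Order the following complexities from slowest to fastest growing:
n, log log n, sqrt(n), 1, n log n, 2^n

Ordered by growth rate: 1 < log log n < sqrt(n) < n < n log n < 2^n.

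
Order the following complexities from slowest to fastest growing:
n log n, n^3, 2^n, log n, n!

Ordered by growth rate: log n < n log n < n^3 < 2^n < n!.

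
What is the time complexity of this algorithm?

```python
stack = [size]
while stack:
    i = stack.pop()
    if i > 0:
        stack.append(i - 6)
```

Time complexity: O(n).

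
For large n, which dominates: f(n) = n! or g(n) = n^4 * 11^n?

f(n) = n! grows faster: by Stirling n! ~ (n/e)^n sqrt(2*pi*n); (n/e)^n eventually dominates n^4 * 11^n.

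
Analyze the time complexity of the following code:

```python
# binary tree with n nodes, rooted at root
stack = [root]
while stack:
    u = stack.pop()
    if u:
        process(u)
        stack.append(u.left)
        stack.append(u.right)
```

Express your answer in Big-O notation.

Time complexity: O(n).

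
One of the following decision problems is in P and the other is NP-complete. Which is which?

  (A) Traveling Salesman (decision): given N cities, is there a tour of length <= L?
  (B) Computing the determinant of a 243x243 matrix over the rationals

(A) is NP-complete: reduces from Hamiltonian Cycle.
(B) is P: Gaussian elimination runs in O(n^3).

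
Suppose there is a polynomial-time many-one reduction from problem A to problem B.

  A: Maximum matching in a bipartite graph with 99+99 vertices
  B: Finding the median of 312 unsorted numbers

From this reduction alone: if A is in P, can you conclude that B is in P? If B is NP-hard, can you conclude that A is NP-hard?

A poly-time reduction A <=_p B transfers tractability DOWN (B easy => A easy) and hardness UP (A hard => B hard), not the reverse.
From A in P, the reduction alone does NOT give B in P: any problem in P trivially reduces to SAT, yet SAT is not known to be in P.
From B NP-hard, the reduction alone does NOT give A NP-hard: again, easy problems reduce to hard ones.
(Here in fact A is P and B is P.)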